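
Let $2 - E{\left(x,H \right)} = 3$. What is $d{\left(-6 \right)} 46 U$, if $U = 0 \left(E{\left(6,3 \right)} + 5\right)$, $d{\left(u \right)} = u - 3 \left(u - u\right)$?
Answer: $0$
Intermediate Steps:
$E{\left(x,H \right)} = -1$ ($E{\left(x,H \right)} = 2 - 3 = -1$)
$d{\left(u \right)} = u$ ($d{\left(u \right)} = u - 0 = u + 0 = u$)
$U = 0$ ($U = 0 \left(-1 + 5\right) = 0 \cdot 4 = 0$)
$d{\left(-6 \right)} 46 U = \left(-6\right) 46 \cdot 0 = \left(-276\right) 0 = 0$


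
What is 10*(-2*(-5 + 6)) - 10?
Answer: -30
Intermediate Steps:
10*(-2*(-5 + 6)) - 10 = 10*(-2*1) - 10 = 10*(-2) - 10 = -20 - 10 = -30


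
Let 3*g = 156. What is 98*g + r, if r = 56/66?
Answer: 168196/33 ≈ 5096.9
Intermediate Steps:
r = 28/33 (r = 56*(1/66) = 28/33 ≈ 0.84848)
g = 52 (g = (⅓)*156 = 52)
98*g + r = 98*52 + 28/33 = 5096 + 28/33 = 168196/33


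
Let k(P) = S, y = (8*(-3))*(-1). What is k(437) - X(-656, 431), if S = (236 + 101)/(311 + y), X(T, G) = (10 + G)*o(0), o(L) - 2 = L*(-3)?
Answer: -295133/335 ≈ -880.99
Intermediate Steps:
o(L) = 2 - 3*L (o(L) = 2 + L*(-3) = 2 - 3*L)
y = 24 (y = -24*(-1) = 24)
X(T, G) = 20 + 2*G (X(T, G) = (10 + G)*(2 - 3*0) = (10 + G)*(2 + 0) = (10 + G)*2 = 20 + 2*G)
S = 337/335 (S = (236 + 101)/(311 + 24) = 337/335 ≈ 1.0060)
k(P) = 337/335
k(437) - X(-656, 431) = 337/335 - (20 + 2*431) = 337/335 - (20 + 862) = 337/335 - 1*882 = 337/335 - 882 = -295133/335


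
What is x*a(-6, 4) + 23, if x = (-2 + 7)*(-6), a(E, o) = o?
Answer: -97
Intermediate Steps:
x = -30 (x = 5*(-6) = -30)
x*a(-6, 4) + 23 = -30*4 + 23 = -120 + 23 = -97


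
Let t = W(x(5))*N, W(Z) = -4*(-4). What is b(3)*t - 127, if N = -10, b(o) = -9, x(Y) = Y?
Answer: 1313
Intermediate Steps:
W(Z) = 16
t = -160 (t = 16*(-10) = -160)
b(3)*t - 127 = -9*(-160) - 127 = 1440 - 127 = 1313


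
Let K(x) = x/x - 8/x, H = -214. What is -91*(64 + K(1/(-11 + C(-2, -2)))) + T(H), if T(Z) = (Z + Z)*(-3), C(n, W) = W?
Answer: -14095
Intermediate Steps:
K(x) = 1 - 8/x
T(Z) = -6*Z (T(Z) = (2*Z)*(-3) = -6*Z)
-91*(64 + K(1/(-11 + C(-2, -2)))) + T(H) = -91*(64 + (-8 + 1/(-11 - 2))/(1/(-11 - 2))) - 6*(-214) = -91*(64 + (-8 + 1/(-13))/(1/(-13))) + 1284 = -91*(64 + (-8 - 1/13)/(-1/13)) + 1284 = -91*(64 - 13*(-105/13)) + 1284 = -91*(64 + 105) + 1284 = -91*169 + 1284 = -15379 + 1284 = -14095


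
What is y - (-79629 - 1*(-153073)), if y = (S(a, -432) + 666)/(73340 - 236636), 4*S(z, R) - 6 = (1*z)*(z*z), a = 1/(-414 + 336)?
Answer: -22765421316982031/309969773568 ≈ -73444.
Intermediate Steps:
a = -1/78 (a = 1/(-78) = -1/78 ≈ -0.012821)
S(z, R) = 3/2 + z**3/4 (S(z, R) = 3/2 + ((1*z)*(z*z))/4 = 3/2 + (z*z**2)/4 = 3/2 + z**3/4)
y = -1267053839/309969773568 (y = ((3/2 + (-1/78)**3/4) + 666)/(73340 - 236636) = ((3/2 + (1/4)*(-1/474552)) + 666)/(-163296) = ((3/2 - 1/1898208) + 666)*(-1/163296) = (2847311/1898208 + 666)*(-1/163296) = (1267053839/1898208)*(-1/163296) = -1267053839/309969773568 ≈ -0.0040877)
y - (-79629 - 1*(-153073)) = -1267053839/309969773568 - (-79629 - 1*(-153073)) = -1267053839/309969773568 - (-79629 + 153073) = -1267053839/309969773568 - 1*73444 = -1267053839/309969773568 - 73444 = -22765421316982031/309969773568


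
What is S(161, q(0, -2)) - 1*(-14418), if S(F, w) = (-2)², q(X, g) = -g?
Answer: 14422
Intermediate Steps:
S(F, w) = 4
S(161, q(0, -2)) - 1*(-14418) = 4 - 1*(-14418) = 4 + 14418 = 14422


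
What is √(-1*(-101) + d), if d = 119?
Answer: 2*√55 ≈ 14.832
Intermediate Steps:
√(-1*(-101) + d) = √(-1*(-101) + 119) = √(101 + 119) = √220 = 2*√55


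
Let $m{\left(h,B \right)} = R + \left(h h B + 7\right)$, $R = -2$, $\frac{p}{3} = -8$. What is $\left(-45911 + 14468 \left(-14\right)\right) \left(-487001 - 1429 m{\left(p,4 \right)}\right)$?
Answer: $940820554206$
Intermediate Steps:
$p = -24$ ($p = 3 \left(-8\right) = -24$)
$m{\left(h,B \right)} = 5 + B h^{2}$ ($m{\left(h,B \right)} = -2 + \left(h h B + 7\right) = -2 + \left(h^{2} B + 7\right) = -2 + \left(B h^{2} + 7\right) = -2 + \left(7 + B h^{2}\right) = 5 + B h^{2}$)
$\left(-45911 + 14468 \left(-14\right)\right) \left(-487001 - 1429 m{\left(p,4 \right)}\right) = \left(-45911 + 14468 \left(-14\right)\right) \left(-487001 - 1429 \left(5 + 4 \left(-24\right)^{2}\right)\right) = \left(-45911 - 202552\right) \left(-487001 - 1429 \left(5 + 4 \cdot 576\right)\right) = - 248463 \left(-487001 - 1429 \left(5 + 2304\right)\right) = - 248463 \left(-487001 - 3299561\right) = \left(-248463\right) \left(-3786562\right) = 940820554206$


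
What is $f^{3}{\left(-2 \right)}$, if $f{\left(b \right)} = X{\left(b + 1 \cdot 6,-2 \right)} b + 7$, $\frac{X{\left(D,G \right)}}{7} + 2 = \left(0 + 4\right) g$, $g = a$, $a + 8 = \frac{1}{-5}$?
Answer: $\frac{15087533111}{125} \approx 1.207 \cdot 10^{8}$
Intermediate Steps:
$a = - \frac{41}{5}$ ($a = -8 + \frac{1}{-5} = -8 - \frac{1}{5} = - \frac{41}{5} \approx -8.2$)
$g = - \frac{41}{5} \approx -8.2$
$X{\left(D,G \right)} = - \frac{1218}{5}$ ($X{\left(D,G \right)} = -14 + 7 \left(0 + 4\right) \left(- \frac{41}{5}\right) = -14 + 7 \cdot 4 \left(- \frac{41}{5}\right) = -14 + 7 \left(- \frac{164}{5}\right) = -14 - \frac{1148}{5} = - \frac{1218}{5}$)
$f{\left(b \right)} = 7 - \frac{1218 b}{5}$ ($f{\left(b \right)} = - \frac{1218 b}{5} + 7 = 7 - \frac{1218 b}{5}$)
$f^{3}{\left(-2 \right)} = \left(7 - - \frac{2436}{5}\right)^{3} = \left(7 + \frac{2436}{5}\right)^{3} = \left(\frac{2471}{5}\right)^{3} = \frac{15087533111}{125}$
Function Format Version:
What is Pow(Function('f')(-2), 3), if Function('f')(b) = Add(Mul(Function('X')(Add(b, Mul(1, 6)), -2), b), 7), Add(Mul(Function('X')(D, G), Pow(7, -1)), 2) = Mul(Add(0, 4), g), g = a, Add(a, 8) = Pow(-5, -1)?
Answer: Rational(15087533111, 125) ≈ 1.2070e+8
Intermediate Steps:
a = Rational(-41, 5) (a = Add(-8, Pow(-5, -1)) = Add(-8, Rational(-1, 5)) = Rational(-41, 5) ≈ -8.2000)
g = Rational(-41, 5) ≈ -8.2000
Function('X')(D, G) = Rational(-1218, 5) (Function('X')(D, G) = Add(-14, Mul(7, Mul(Add(0, 4), Rational(-41, 5)))) = Add(-14, Mul(7, Mul(4, Rational(-41, 5)))) = Add(-14, Mul(7, Rational(-164, 5))) = Add(-14, Rational(-1148, 5)) = Rational(-1218, 5))
Function('f')(b) = Add(7, Mul(Rational(-1218, 5), b)) (Function('f')(b) = Add(Mul(Rational(-1218, 5), b), 7) = Add(7, Mul(Rational(-1218, 5), b)))
Pow(Function('f')(-2), 3) = Pow(Add(7, Mul(Rational(-1218, 5), -2)), 3) = Pow(Add(7, Rational(2436, 5)), 3) = Pow(Rational(2471, 5), 3) = Rational(15087533111, 125)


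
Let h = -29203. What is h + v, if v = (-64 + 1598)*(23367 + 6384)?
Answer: 45608831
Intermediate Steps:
v = 45638034 (v = 1534*29751 = 45638034)
h + v = -29203 + 45638034 = 45608831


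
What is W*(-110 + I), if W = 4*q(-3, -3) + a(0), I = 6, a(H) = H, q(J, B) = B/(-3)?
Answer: -416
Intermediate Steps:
q(J, B) = -B/3 (q(J, B) = B*(-⅓) = -B/3)
W = 4 (W = 4*(-⅓*(-3)) + 0 = 4*1 + 0 = 4 + 0 = 4)
W*(-110 + I) = 4*(-110 + 6) = 4*(-104) = -416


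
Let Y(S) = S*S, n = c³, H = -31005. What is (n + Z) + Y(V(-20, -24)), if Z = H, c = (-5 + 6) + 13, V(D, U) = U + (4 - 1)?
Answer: -27820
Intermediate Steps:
V(D, U) = 3 + U (V(D, U) = U + 3 = 3 + U)
c = 14 (c = 1 + 13 = 14)
Z = -31005
n = 2744 (n = 14³ = 2744)
Y(S) = S²
(n + Z) + Y(V(-20, -24)) = (2744 - 31005) + (3 - 24)² = -28261 + (-21)² = -28261 + 441 = -27820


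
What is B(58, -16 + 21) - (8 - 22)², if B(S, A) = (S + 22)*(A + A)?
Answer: 604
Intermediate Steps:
B(S, A) = 2*A*(22 + S) (B(S, A) = (22 + S)*(2*A) = 2*A*(22 + S))
B(58, -16 + 21) - (8 - 22)² = 2*(-16 + 21)*(22 + 58) - (8 - 22)² = 2*5*80 - 1*(-14)² = 800 - 1*196 = 800 - 196 = 604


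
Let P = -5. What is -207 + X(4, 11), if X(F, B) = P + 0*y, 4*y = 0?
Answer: -212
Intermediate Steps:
y = 0 (y = (¼)*0 = 0)
X(F, B) = -5 (X(F, B) = -5 + 0*0 = -5 + 0 = -5)
-207 + X(4, 11) = -207 - 5 = -212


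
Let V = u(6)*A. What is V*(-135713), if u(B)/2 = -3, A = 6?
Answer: 4885668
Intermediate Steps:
u(B) = -6 (u(B) = 2*(-3) = -6)
V = -36 (V = -6*6 = -36)
V*(-135713) = -36*(-135713) = 4885668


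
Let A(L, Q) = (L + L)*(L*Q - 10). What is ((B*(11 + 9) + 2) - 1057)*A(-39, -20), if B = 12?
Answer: 48948900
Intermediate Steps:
A(L, Q) = 2*L*(-10 + L*Q) (A(L, Q) = (2*L)*(-10 + L*Q) = 2*L*(-10 + L*Q))
((B*(11 + 9) + 2) - 1057)*A(-39, -20) = ((12*(11 + 9) + 2) - 1057)*(2*(-39)*(-10 - 39*(-20))) = ((12*20 + 2) - 1057)*(2*(-39)*(-10 + 780)) = ((240 + 2) - 1057)*(2*(-39)*770) = (242 - 1057)*(-60060) = -815*(-60060) = 48948900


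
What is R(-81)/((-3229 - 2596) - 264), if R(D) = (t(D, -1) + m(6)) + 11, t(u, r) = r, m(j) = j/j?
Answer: -11/6089 ≈ -0.0018065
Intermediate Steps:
m(j) = 1
R(D) = 11 (R(D) = (-1 + 1) + 11 = 0 + 11 = 11)
R(-81)/((-3229 - 2596) - 264) = 11/((-3229 - 2596) - 264) = 11/(-5825 - 264) = 11/(-6089) = 11*(-1/6089) = -11/6089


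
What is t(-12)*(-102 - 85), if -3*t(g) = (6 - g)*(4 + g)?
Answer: -8976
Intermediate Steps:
t(g) = -(4 + g)*(6 - g)/3 (t(g) = -(6 - g)*(4 + g)/3 = -(4 + g)*(6 - g)/3)
t(-12)*(-102 - 85) = (-8 - ⅔*(-12) + (⅓)*(-12)²)*(-102 - 85) = (-8 + 8 + (⅓)*144)*(-187) = (-8 + 8 + 48)*(-187) = 48*(-187) = -8976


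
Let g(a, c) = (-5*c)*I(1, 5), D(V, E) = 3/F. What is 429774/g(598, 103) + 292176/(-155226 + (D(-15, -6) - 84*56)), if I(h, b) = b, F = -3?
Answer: -69486538794/411822325 ≈ -168.73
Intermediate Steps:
D(V, E) = -1 (D(V, E) = 3/(-3) = 3*(-1/3) = -1)
g(a, c) = -25*c (g(a, c) = -5*c*5 = -25*c)
429774/g(598, 103) + 292176/(-155226 + (D(-15, -6) - 84*56)) = 429774/((-25*103)) + 292176/(-155226 + (-1 - 84*56)) = 429774/(-2575) + 292176/(-155226 + (-1 - 4704)) = 429774*(-1/2575) + 292176/(-155226 - 4705) = -429774/2575 + 292176/(-159931) = -429774/2575 + 292176*(-1/159931) = -429774/2575 - 292176/159931 = -69486538794/411822325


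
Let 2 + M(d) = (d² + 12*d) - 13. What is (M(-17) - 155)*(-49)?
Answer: 4165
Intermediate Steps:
M(d) = -15 + d² + 12*d (M(d) = -2 + ((d² + 12*d) - 13) = -2 + (-13 + d² + 12*d) = -15 + d² + 12*d)
(M(-17) - 155)*(-49) = ((-15 + (-17)² + 12*(-17)) - 155)*(-49) = ((-15 + 289 - 204) - 155)*(-49) = (70 - 155)*(-49) = -85*(-49) = 4165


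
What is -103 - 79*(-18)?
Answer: 1319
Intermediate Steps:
-103 - 79*(-18) = -103 + 1422 = 1319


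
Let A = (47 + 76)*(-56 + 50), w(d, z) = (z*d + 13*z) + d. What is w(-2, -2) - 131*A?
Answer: 96654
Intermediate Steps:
w(d, z) = d + 13*z + d*z (w(d, z) = (d*z + 13*z) + d = (13*z + d*z) + d = d + 13*z + d*z)
A = -738 (A = 123*(-6) = -738)
w(-2, -2) - 131*A = (-2 + 13*(-2) - 2*(-2)) - 131*(-738) = (-2 - 26 + 4) + 96678 = -24 + 96678 = 96654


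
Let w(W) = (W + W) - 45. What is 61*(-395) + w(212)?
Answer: -23716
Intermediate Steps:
w(W) = -45 + 2*W (w(W) = 2*W - 45 = -45 + 2*W)
61*(-395) + w(212) = 61*(-395) + (-45 + 2*212) = -24095 + (-45 + 424) = -24095 + 379 = -23716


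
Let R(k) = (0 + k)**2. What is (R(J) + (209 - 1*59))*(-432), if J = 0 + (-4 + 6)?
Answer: -66528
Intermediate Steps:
J = 2 (J = 0 + 2 = 2)
R(k) = k**2
(R(J) + (209 - 1*59))*(-432) = (2**2 + (209 - 1*59))*(-432) = (4 + (209 - 59))*(-432) = (4 + 150)*(-432) = 154*(-432) = -66528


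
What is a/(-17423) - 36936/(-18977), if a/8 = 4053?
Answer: 4032240/47233753 ≈ 0.085368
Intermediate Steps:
a = 32424 (a = 8*4053 = 32424)
a/(-17423) - 36936/(-18977) = 32424/(-17423) - 36936/(-18977) = 32424*(-1/17423) - 36936*(-1/18977) = -4632/2489 + 36936/18977 = 4032240/47233753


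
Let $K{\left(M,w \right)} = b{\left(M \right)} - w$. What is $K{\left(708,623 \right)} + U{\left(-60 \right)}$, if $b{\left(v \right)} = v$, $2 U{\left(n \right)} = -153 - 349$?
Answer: $-166$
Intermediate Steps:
$U{\left(n \right)} = -251$ ($U{\left(n \right)} = \frac{-153 - 349}{2} = \frac{1}{2} \left(-502\right) = -251$)
$K{\left(M,w \right)} = M - w$
$K{\left(708,623 \right)} + U{\left(-60 \right)} = \left(708 - 623\right) - 251 = 85 - 251 = -166$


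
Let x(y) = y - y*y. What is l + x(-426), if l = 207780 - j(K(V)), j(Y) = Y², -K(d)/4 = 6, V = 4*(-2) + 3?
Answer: 25302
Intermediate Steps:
x(y) = y - y²
V = -5 (V = -8 + 3 = -5)
K(d) = -24 (K(d) = -4*6 = -24)
l = 207204 (l = 207780 - 1*(-24)² = 207780 - 1*576 = 207780 - 576 = 207204)
l + x(-426) = 207204 - 426*(1 - 1*(-426)) = 207204 - 426*(1 + 426) = 207204 - 426*427 = 207204 - 181902 = 25302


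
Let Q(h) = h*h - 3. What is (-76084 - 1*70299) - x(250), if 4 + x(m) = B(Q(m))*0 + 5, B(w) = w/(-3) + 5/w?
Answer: -146384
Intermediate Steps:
Q(h) = -3 + h² (Q(h) = h² - 3 = -3 + h²)
B(w) = 5/w - w/3 (B(w) = w*(-⅓) + 5/w = -w/3 + 5/w = 5/w - w/3)
x(m) = 1 (x(m) = -4 + ((5/(-3 + m²) - (-3 + m²)/3)*0 + 5) = -4 + ((5/(-3 + m²) + (1 - m²/3))*0 + 5) = -4 + ((1 + 5/(-3 + m²) - m²/3)*0 + 5) = -4 + (0 + 5) = -4 + 5 = 1)
(-76084 - 1*70299) - x(250) = (-76084 - 1*70299) - 1*1 = (-76084 - 70299) - 1 = -146383 - 1 = -146384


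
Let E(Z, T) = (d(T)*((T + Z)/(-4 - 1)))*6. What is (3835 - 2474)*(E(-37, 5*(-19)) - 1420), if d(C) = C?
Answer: -22412948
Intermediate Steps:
E(Z, T) = 6*T*(-T/5 - Z/5) (E(Z, T) = (T*((T + Z)/(-4 - 1)))*6 = (T*((T + Z)/(-5)))*6 = (T*((T + Z)*(-⅕)))*6 = (T*(-T/5 - Z/5))*6 = 6*T*(-T/5 - Z/5))
(3835 - 2474)*(E(-37, 5*(-19)) - 1420) = (3835 - 2474)*(-6*5*(-19)*(5*(-19) - 37)/5 - 1420) = 1361*(-6/5*(-95)*(-95 - 37) - 1420) = 1361*(-6/5*(-95)*(-132) - 1420) = 1361*(-15048 - 1420) = 1361*(-16468) = -22412948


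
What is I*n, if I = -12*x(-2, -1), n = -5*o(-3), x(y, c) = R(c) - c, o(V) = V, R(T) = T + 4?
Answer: -720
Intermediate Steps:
R(T) = 4 + T
x(y, c) = 4 (x(y, c) = (4 + c) - c = 4)
n = 15 (n = -5*(-3) = 15)
I = -48 (I = -12*4 = -48)
I*n = -48*15 = -720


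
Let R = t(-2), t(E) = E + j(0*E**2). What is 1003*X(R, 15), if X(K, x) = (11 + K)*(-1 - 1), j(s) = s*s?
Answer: -18054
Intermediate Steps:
j(s) = s**2
t(E) = E (t(E) = E + (0*E**2)**2 = E + 0**2 = E + 0 = E)
R = -2
X(K, x) = -22 - 2*K (X(K, x) = (11 + K)*(-2) = -22 - 2*K)
1003*X(R, 15) = 1003*(-22 - 2*(-2)) = 1003*(-22 + 4) = 1003*(-18) = -18054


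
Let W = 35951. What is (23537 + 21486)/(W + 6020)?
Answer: 45023/41971 ≈ 1.0727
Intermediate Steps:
(23537 + 21486)/(W + 6020) = (23537 + 21486)/(35951 + 6020) = 45023/41971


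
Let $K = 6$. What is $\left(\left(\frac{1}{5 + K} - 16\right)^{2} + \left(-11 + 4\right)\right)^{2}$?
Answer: $\frac{886729284}{14641} \approx 60565.0$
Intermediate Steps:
$\left(\left(\frac{1}{5 + K} - 16\right)^{2} + \left(-11 + 4\right)\right)^{2} = \left(\left(\frac{1}{5 + 6} - 16\right)^{2} + \left(-11 + 4\right)\right)^{2} = \left(\left(\frac{1}{11} - 16\right)^{2} - 7\right)^{2} = \left(\left(- \frac{175}{11}\right)^{2} - 7\right)^{2} = \left(\frac{30625}{121} - 7\right)^{2} = \left(\frac{29778}{121}\right)^{2} = \frac{886729284}{14641}$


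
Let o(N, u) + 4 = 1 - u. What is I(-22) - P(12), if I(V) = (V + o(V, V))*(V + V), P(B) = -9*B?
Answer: 240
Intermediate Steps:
o(N, u) = -3 - u (o(N, u) = -4 + (1 - u) = -3 - u)
I(V) = -6*V (I(V) = (V + (-3 - V))*(V + V) = -6*V)
I(-22) - P(12) = -6*(-22) - (-9)*12 = 132 - 1*(-108) = 132 + 108 = 240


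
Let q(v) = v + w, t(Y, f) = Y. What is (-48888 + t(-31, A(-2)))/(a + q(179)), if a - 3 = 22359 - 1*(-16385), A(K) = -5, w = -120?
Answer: -48919/38806 ≈ -1.2606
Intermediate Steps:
a = 38747 (a = 3 + (22359 - 1*(-16385)) = 3 + (22359 + 16385) = 3 + 38744 = 38747)
q(v) = -120 + v (q(v) = v - 120 = -120 + v)
(-48888 + t(-31, A(-2)))/(a + q(179)) = (-48888 - 31)/(38747 + (-120 + 179)) = -48919/(38747 + 59) = -48919/38806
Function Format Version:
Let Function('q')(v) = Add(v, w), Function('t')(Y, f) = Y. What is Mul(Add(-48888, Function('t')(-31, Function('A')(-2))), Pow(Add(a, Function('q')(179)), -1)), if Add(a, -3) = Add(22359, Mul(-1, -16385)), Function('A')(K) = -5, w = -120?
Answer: Rational(-48919, 38806) ≈ -1.2606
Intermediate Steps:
a = 38747 (a = Add(3, Add(22359, Mul(-1, -16385))) = Add(3, Add(22359, 16385)) = Add(3, 38744) = 38747)
Function('q')(v) = Add(-120, v) (Function('q')(v) = Add(v, -120) = Add(-120, v))
Mul(Add(-48888, Function('t')(-31, Function('A')(-2))), Pow(Add(a, Function('q')(179)), -1)) = Mul(Add(-48888, -31), Pow(Add(38747, Add(-120, 179)), -1)) = Mul(-48919, Pow(Add(38747, 59), -1)) = Mul(-48919, Pow(38806, -1)) = Mul(-48919, Rational(1, 38806)) = Rational(-48919, 38806)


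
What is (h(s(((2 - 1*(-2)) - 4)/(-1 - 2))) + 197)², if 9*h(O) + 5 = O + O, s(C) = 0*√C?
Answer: 3125824/81 ≈ 38590.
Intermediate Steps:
s(C) = 0
h(O) = -5/9 + 2*O/9 (h(O) = -5/9 + (O + O)/9 = -5/9 + (2*O)/9 = -5/9 + 2*O/9)
(h(s(((2 - 1*(-2)) - 4)/(-1 - 2))) + 197)² = ((-5/9 + (2/9)*0) + 197)² = ((-5/9 + 0) + 197)² = (-5/9 + 197)² = (1768/9)² = 3125824/81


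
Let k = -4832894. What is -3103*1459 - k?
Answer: 305617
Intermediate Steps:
-3103*1459 - k = -3103*1459 - 1*(-4832894) = -4527277 + 4832894 = 305617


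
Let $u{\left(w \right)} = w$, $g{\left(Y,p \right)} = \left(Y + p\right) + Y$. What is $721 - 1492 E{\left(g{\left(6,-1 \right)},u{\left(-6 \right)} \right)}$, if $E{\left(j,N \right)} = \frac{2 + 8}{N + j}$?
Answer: $-2263$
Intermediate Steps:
$g{\left(Y,p \right)} = p + 2 Y$
$E{\left(j,N \right)} = \frac{10}{N + j}$
$721 - 1492 E{\left(g{\left(6,-1 \right)},u{\left(-6 \right)} \right)} = 721 - 1492 \frac{10}{-6 + \left(-1 + 2 \cdot 6\right)} = 721 - 1492 \frac{10}{-6 + \left(-1 + 12\right)} = 721 - 1492 \frac{10}{-6 + 11} = 721 - 1492 \cdot \frac{10}{5} = 721 - 1492 \cdot 10 \cdot \frac{1}{5} = 721 - 2984 = -2263$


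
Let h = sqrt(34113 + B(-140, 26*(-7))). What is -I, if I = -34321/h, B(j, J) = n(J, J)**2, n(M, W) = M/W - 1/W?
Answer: 6246422*sqrt(9338781)/102726591 ≈ 185.82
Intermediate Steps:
n(M, W) = -1/W + M/W
B(j, J) = (-1 + J)**2/J**2 (B(j, J) = ((-1 + J)/J)**2 = (-1 + J)**2/J**2)
h = 11*sqrt(9338781)/182 (h = sqrt(34113 + (-1 + 26*(-7))**2/(26*(-7))**2) = sqrt(34113 + (-1 - 182)**2/(-182)**2) = sqrt(34113 + (1/33124)*(-183)**2) = sqrt(34113 + (1/33124)*33489) = sqrt(34113 + 33489/33124) = sqrt(1129992501/33124) = 11*sqrt(9338781)/182 ≈ 184.70)
I = -6246422*sqrt(9338781)/102726591 (I = -34321*182*sqrt(9338781)/102726591 = -6246422*sqrt(9338781)/102726591 ≈ -185.82)
-I = -(-6246422)*sqrt(9338781)/102726591 = 6246422*sqrt(9338781)/102726591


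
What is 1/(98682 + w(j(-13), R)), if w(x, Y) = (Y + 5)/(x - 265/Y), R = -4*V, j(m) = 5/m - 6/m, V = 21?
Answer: 3529/348162510 ≈ 1.0136e-5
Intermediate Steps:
j(m) = -1/m
R = -84 (R = -4*21 = -84)
w(x, Y) = (5 + Y)/(x - 265/Y)
1/(98682 + w(j(-13), R)) = 1/(98682 - 84*(5 - 84)/(-265 - (-84)/(-13))) = 1/(98682 - 84*(-79)/(-265 - (-84)*(-1)/13)) = 1/(98682 - 84*(-79)/(-265 - 84*1/13)) = 1/(98682 - 84*(-79)/(-265 - 84/13)) = 1/(98682 - 84*(-79)/(-3529/13)) = 1/(98682 - 84*(-13/3529)*(-79)) = 1/(98682 - 86268/3529) = 1/(348162510/3529) = 3529/348162510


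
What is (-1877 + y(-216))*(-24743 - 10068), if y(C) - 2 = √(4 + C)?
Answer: 65270625 - 69622*I*√53 ≈ 6.5271e+7 - 5.0686e+5*I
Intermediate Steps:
y(C) = 2 + √(4 + C)
(-1877 + y(-216))*(-24743 - 10068) = (-1877 + (2 + √(4 - 216)))*(-24743 - 10068) = (-1877 + (2 + √(-212)))*(-34811) = (-1877 + (2 + 2*I*√53))*(-34811) = (-1875 + 2*I*√53)*(-34811) = 65270625 - 69622*I*√53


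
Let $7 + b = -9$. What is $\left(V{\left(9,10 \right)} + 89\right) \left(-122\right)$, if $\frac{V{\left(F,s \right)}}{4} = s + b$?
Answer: $-7930$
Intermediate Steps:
$b = -16$ ($b = -7 - 9 = -16$)
$V{\left(F,s \right)} = -64 + 4 s$ ($V{\left(F,s \right)} = 4 \left(s - 16\right) = 4 \left(-16 + s\right) = -64 + 4 s$)
$\left(V{\left(9,10 \right)} + 89\right) \left(-122\right) = \left(\left(-64 + 4 \cdot 10\right) + 89\right) \left(-122\right) = \left(\left(-64 + 40\right) + 89\right) \left(-122\right) = \left(-24 + 89\right) \left(-122\right) = 65 \left(-122\right) = -7930$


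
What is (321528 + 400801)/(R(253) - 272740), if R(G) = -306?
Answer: -722329/273046 ≈ -2.6454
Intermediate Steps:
(321528 + 400801)/(R(253) - 272740) = (321528 + 400801)/(-306 - 272740) = 722329/(-273046) = 722329*(-1/273046) = -722329/273046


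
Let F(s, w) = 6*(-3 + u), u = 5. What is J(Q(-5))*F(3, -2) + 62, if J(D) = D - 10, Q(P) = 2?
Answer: -34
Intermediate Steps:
F(s, w) = 12 (F(s, w) = 6*(-3 + 5) = 6*2 = 12)
J(D) = -10 + D
J(Q(-5))*F(3, -2) + 62 = (-10 + 2)*12 + 62 = -8*12 + 62 = -96 + 62 = -34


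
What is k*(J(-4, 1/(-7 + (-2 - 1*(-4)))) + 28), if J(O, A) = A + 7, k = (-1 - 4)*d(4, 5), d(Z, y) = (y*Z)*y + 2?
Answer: -17748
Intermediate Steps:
d(Z, y) = 2 + Z*y² (d(Z, y) = (Z*y)*y + 2 = Z*y² + 2 = 2 + Z*y²)
k = -510 (k = (-1 - 4)*(2 + 4*5²) = -5*(2 + 4*25) = -5*(2 + 100) = -5*102 = -510)
J(O, A) = 7 + A
k*(J(-4, 1/(-7 + (-2 - 1*(-4)))) + 28) = -510*((7 + 1/(-7 + (-2 - 1*(-4)))) + 28) = -510*((7 + 1/(-7 + (-2 + 4))) + 28) = -510*((7 + 1/(-7 + 2)) + 28) = -510*((7 + 1/(-5)) + 28) = -510*((7 - ⅕) + 28) = -510*(34/5 + 28) = -510*174/5 = -17748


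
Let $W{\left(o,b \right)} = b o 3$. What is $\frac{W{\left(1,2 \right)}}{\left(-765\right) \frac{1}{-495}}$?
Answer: $\frac{66}{17} \approx 3.8824$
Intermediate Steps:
$W{\left(o,b \right)} = 3 b o$
$\frac{W{\left(1,2 \right)}}{\left(-765\right) \frac{1}{-495}} = \frac{3 \cdot 2 \cdot 1}{\left(-765\right) \frac{1}{-495}} = \frac{6}{\left(-765\right) \left(- \frac{1}{495}\right)} = \frac{6}{\frac{17}{11}} = 6 \cdot \frac{11}{17} = \frac{66}{17}$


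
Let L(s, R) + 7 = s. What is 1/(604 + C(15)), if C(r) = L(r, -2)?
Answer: 1/612 ≈ 0.0016340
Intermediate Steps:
L(s, R) = -7 + s
C(r) = -7 + r
1/(604 + C(15)) = 1/(604 + (-7 + 15)) = 1/(604 + 8) = 1/612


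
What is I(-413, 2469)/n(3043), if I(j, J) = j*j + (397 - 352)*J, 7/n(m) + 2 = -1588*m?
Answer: -1361129326764/7 ≈ -1.9445e+11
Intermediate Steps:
n(m) = 7/(-2 - 1588*m)
I(j, J) = j² + 45*J
I(-413, 2469)/n(3043) = ((-413)² + 45*2469)/((-7/(2 + 1588*3043))) = (170569 + 111105)/((-7/(2 + 4832284))) = 281674/((-7/4832286)) = 281674/((-7*1/4832286)) = 281674/(-7/4832286) = 281674*(-4832286/7) = -1361129326764/7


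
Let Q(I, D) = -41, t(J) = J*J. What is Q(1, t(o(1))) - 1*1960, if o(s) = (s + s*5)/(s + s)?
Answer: -2001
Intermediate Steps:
o(s) = 3 (o(s) = (s + 5*s)/((2*s)) = (6*s)*(1/(2*s)) = 3)
t(J) = J²
Q(1, t(o(1))) - 1*1960 = -41 - 1*1960 = -41 - 1960 = -2001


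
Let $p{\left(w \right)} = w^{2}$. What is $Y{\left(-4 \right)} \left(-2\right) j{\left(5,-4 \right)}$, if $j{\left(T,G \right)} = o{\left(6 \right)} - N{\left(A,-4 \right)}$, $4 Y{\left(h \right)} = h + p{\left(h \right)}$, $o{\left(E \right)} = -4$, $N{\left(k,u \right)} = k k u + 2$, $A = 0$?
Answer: $36$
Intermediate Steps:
$N{\left(k,u \right)} = 2 + u k^{2}$ ($N{\left(k,u \right)} = k^{2} u + 2 = u k^{2} + 2 = 2 + u k^{2}$)
$Y{\left(h \right)} = \frac{h}{4} + \frac{h^{2}}{4}$ ($Y{\left(h \right)} = \frac{h + h^{2}}{4} = \frac{h}{4} + \frac{h^{2}}{4}$)
$j{\left(T,G \right)} = -6$ ($j{\left(T,G \right)} = -4 - \left(2 - 4 \cdot 0^{2}\right) = -4 - \left(2 - 0\right) = -4 - \left(2 + 0\right) = -4 - 2 = -6$)
$Y{\left(-4 \right)} \left(-2\right) j{\left(5,-4 \right)} = \frac{1}{4} \left(-4\right) \left(1 - 4\right) \left(-2\right) \left(-6\right) = \frac{1}{4} \left(-4\right) \left(-3\right) \left(-2\right) \left(-6\right) = 3 \left(-2\right) \left(-6\right) = \left(-6\right) \left(-6\right) = 36$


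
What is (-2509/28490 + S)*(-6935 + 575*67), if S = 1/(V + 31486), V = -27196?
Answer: -718632/259 ≈ -2774.6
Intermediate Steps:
S = 1/4290 (S = 1/(-27196 + 31486) = 1/4290 ≈ 0.00023310)
(-2509/28490 + S)*(-6935 + 575*67) = (-2509/28490 + 1/4290)*(-6935 + 575*67) = (-2509*1/28490 + 1/4290)*(-6935 + 38525) = (-2509/28490 + 1/4290)*31590 = -4436/50505*31590 = -718632/259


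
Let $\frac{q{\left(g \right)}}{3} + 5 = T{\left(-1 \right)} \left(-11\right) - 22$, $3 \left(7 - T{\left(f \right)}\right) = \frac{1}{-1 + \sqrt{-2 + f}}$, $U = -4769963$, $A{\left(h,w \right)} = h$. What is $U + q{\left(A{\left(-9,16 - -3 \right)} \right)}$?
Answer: $- \frac{19081111}{4} - \frac{11 i \sqrt{3}}{4} \approx -4.7703 \cdot 10^{6} - 4.7631 i$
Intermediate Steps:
$T{\left(f \right)} = 7 - \frac{1}{3 \left(-1 + \sqrt{-2 + f}\right)}$
$q{\left(g \right)} = -81 - \frac{11 \left(-22 + 21 i \sqrt{3}\right)}{-1 + i \sqrt{3}}$ ($q{\left(g \right)} = -15 + 3 \left(\frac{-22 + 21 \sqrt{-2 - 1}}{3 \left(-1 + \sqrt{-2 - 1}\right)} \left(-11\right) - 22\right) = -15 + 3 \left(\frac{-22 + 21 \sqrt{-3}}{3 \left(-1 + \sqrt{-3}\right)} \left(-11\right) - 22\right) = -15 + 3 \left(\frac{-22 + 21 i \sqrt{3}}{3 \left(-1 + i \sqrt{3}\right)} \left(-11\right) - 22\right) = -15 + 3 \left(- \frac{11 \left(-22 + 21 i \sqrt{3}\right)}{3 \left(-1 + i \sqrt{3}\right)} - 22\right) = -15 + 3 \left(-22 - \frac{11 \left(-22 + 21 i \sqrt{3}\right)}{3 \left(-1 + i \sqrt{3}\right)}\right) = -15 - \left(66 + \frac{11 \left(-22 + 21 i \sqrt{3}\right)}{-1 + i \sqrt{3}}\right) = -81 - \frac{11 \left(-22 + 21 i \sqrt{3}\right)}{-1 + i \sqrt{3}}$)
$U + q{\left(A{\left(-9,16 - -3 \right)} \right)} = -4769963 - \left(\frac{1259}{4} + \frac{11 i \sqrt{3}}{4}\right) = - \frac{19081111}{4} - \frac{11 i \sqrt{3}}{4}$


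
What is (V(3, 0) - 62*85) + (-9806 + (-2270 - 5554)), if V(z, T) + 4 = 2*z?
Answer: -22898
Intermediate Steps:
V(z, T) = -4 + 2*z
(V(3, 0) - 62*85) + (-9806 + (-2270 - 5554)) = ((-4 + 2*3) - 62*85) + (-9806 + (-2270 - 5554)) = ((-4 + 6) - 5270) + (-9806 - 7824) = (2 - 5270) - 17630 = -5268 - 17630 = -22898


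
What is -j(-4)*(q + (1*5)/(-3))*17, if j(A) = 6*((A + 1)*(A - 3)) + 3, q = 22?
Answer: -44591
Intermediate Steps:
j(A) = 3 + 6*(1 + A)*(-3 + A) (j(A) = 6*((1 + A)*(-3 + A)) + 3 = 6*(1 + A)*(-3 + A) + 3 = 3 + 6*(1 + A)*(-3 + A))
-j(-4)*(q + (1*5)/(-3))*17 = -(-15 - 12*(-4) + 6*(-4)**2)*(22 + (1*5)/(-3))*17 = -(-15 + 48 + 6*16)*(22 + 5*(-1/3))*17 = -(-15 + 48 + 96)*(22 - 5/3)*17 = -129*(61/3)*17 = -2623*17 = -1*44591 = -44591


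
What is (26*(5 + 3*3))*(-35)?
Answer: -12740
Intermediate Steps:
(26*(5 + 3*3))*(-35) = (26*(5 + 9))*(-35) = (26*14)*(-35) = 364*(-35) = -12740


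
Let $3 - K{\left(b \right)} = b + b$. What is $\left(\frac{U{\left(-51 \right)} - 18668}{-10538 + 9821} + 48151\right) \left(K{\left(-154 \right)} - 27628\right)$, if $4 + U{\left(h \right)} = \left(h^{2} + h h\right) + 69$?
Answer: $- \frac{314488492252}{239} \approx -1.3159 \cdot 10^{9}$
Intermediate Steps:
$U{\left(h \right)} = 65 + 2 h^{2}$ ($U{\left(h \right)} = -4 + \left(\left(h^{2} + h h\right) + 69\right) = -4 + \left(\left(h^{2} + h^{2}\right) + 69\right) = -4 + \left(2 h^{2} + 69\right) = -4 + \left(69 + 2 h^{2}\right) = 65 + 2 h^{2}$)
$K{\left(b \right)} = 3 - 2 b$ ($K{\left(b \right)} = 3 - \left(b + b\right) = 3 - 2 b$)
$\left(\frac{U{\left(-51 \right)} - 18668}{-10538 + 9821} + 48151\right) \left(K{\left(-154 \right)} - 27628\right) = \left(\frac{\left(65 + 2 \left(-51\right)^{2}\right) - 18668}{-10538 + 9821} + 48151\right) \left(\left(3 - -308\right) - 27628\right) = \left(\frac{\left(65 + 2 \cdot 2601\right) - 18668}{-717} + 48151\right) \left(\left(3 + 308\right) - 27628\right) = \left(\left(\left(65 + 5202\right) - 18668\right) \left(- \frac{1}{717}\right) + 48151\right) \left(311 - 27628\right) = \left(\left(5267 - 18668\right) \left(- \frac{1}{717}\right) + 48151\right) \left(-27317\right) = \left(\left(-13401\right) \left(- \frac{1}{717}\right) + 48151\right) \left(-27317\right) = \left(\frac{4467}{239} + 48151\right) \left(-27317\right) = \frac{11512556}{239} \left(-27317\right) = - \frac{314488492252}{239}$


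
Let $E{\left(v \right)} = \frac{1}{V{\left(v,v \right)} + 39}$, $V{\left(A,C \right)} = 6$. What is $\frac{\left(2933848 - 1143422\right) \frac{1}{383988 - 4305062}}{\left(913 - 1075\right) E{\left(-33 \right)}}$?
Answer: $\frac{4476065}{35289666} \approx 0.12684$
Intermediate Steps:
$E{\left(v \right)} = \frac{1}{45}$ ($E{\left(v \right)} = \frac{1}{6 + 39} = \frac{1}{45}$)
$\frac{\left(2933848 - 1143422\right) \frac{1}{383988 - 4305062}}{\left(913 - 1075\right) E{\left(-33 \right)}} = \frac{\left(2933848 - 1143422\right) \frac{1}{383988 - 4305062}}{\left(913 - 1075\right) \frac{1}{45}} = \frac{1790426 \frac{1}{-3921074}}{\left(-162\right) \frac{1}{45}} = \frac{1790426 \left(- \frac{1}{3921074}\right)}{- \frac{18}{5}} = \left(- \frac{895213}{1960537}\right) \left(- \frac{5}{18}\right) = \frac{4476065}{35289666}$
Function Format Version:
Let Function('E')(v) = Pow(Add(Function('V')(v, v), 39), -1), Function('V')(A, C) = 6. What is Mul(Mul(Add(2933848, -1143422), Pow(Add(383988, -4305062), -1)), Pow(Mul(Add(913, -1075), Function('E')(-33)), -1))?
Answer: Rational(4476065, 35289666) ≈ 0.12684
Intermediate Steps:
Function('E')(v) = Rational(1, 45) (Function('E')(v) = Pow(Add(6, 39), -1) = Pow(45, -1) = Rational(1, 45))
Mul(Mul(Add(2933848, -1143422), Pow(Add(383988, -4305062), -1)), Pow(Mul(Add(913, -1075), Function('E')(-33)), -1)) = Mul(Mul(Add(2933848, -1143422), Pow(Add(383988, -4305062), -1)), Pow(Mul(Add(913, -1075), Rational(1, 45)), -1)) = Mul(Mul(1790426, Pow(-3921074, -1)), Pow(Mul(-162, Rational(1, 45)), -1)) = Mul(Mul(1790426, Rational(-1, 3921074)), Pow(Rational(-18, 5), -1)) = Mul(Rational(-895213, 1960537), Rational(-5, 18)) = Rational(4476065, 35289666)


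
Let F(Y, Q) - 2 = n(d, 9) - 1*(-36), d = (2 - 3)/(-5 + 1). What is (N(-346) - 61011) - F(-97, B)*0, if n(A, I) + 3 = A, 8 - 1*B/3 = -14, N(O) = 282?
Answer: -60729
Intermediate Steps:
B = 66 (B = 24 - 3*(-14) = 24 + 42 = 66)
d = ¼ (d = -1/(-4) = -1*(-¼) = ¼ ≈ 0.25000)
n(A, I) = -3 + A
F(Y, Q) = 141/4 (F(Y, Q) = 2 + ((-3 + ¼) - 1*(-36)) = 2 + (-11/4 + 36) = 2 + 133/4 = 141/4)
(N(-346) - 61011) - F(-97, B)*0 = (282 - 61011) - 141*0/4 = -60729 - 1*0 = -60729 + 0 = -60729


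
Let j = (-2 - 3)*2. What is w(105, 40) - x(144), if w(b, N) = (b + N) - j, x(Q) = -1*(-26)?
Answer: 129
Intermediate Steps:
x(Q) = 26
j = -10 (j = -5*2 = -10)
w(b, N) = 10 + N + b (w(b, N) = (b + N) - 1*(-10) = (N + b) + 10 = 10 + N + b)
w(105, 40) - x(144) = (10 + 40 + 105) - 1*26 = 155 - 26 = 129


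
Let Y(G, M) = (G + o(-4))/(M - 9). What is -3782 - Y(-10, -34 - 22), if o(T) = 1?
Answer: -245839/65 ≈ -3782.1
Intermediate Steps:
Y(G, M) = (1 + G)/(-9 + M) (Y(G, M) = (G + 1)/(M - 9) = (1 + G)/(-9 + M))
-3782 - Y(-10, -34 - 22) = -3782 - (1 - 10)/(-9 + (-34 - 22)) = -3782 - (-9)/(-9 - 56) = -3782 - (-9)/(-65) = -3782 - (-1)*(-9)/65 = -3782 - 1*9/65 = -3782 - 9/65 = -245839/65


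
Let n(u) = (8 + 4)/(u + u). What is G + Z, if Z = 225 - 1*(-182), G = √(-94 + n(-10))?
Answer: 407 + I*√2365/5 ≈ 407.0 + 9.7263*I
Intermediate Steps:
n(u) = 6/u (n(u) = 12/((2*u)) = 12*(1/(2*u)) = 6/u)
G = I*√2365/5 (G = √(-94 + 6/(-10)) = √(-94 + 6*(-⅒)) = √(-94 - ⅗) = √(-473/5) = I*√2365/5 ≈ 9.7263*I)
Z = 407 (Z = 225 + 182 = 407)
G + Z = I*√2365/5 + 407 = 407 + I*√2365/5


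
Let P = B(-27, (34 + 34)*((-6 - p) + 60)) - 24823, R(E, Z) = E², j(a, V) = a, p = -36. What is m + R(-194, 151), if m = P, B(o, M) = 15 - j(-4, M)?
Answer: 12832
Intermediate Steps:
B(o, M) = 19 (B(o, M) = 15 - 1*(-4) = 15 + 4 = 19)
P = -24804 (P = 19 - 24823 = -24804)
m = -24804
m + R(-194, 151) = -24804 + (-194)² = -24804 + 37636 = 12832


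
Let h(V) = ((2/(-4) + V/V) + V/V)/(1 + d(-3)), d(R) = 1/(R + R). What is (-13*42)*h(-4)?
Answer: -4914/5 ≈ -982.80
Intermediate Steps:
d(R) = 1/(2*R)
h(V) = 9/5 (h(V) = ((2/(-4) + V/V) + V/V)/(1 + (½)/(-3)) = ((2*(-¼) + 1) + 1)/(1 + (½)*(-⅓)) = ((-½ + 1) + 1)/(1 - ⅙) = (½ + 1)/(⅚) = (3/2)*(6/5) = 9/5)
(-13*42)*h(-4) = -13*42*(9/5) = -546*9/5 = -4914/5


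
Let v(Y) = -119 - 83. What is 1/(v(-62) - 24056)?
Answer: -1/24258 ≈ -4.1224e-5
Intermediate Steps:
v(Y) = -202
1/(v(-62) - 24056) = 1/(-202 - 24056) = 1/(-24258) = -1/24258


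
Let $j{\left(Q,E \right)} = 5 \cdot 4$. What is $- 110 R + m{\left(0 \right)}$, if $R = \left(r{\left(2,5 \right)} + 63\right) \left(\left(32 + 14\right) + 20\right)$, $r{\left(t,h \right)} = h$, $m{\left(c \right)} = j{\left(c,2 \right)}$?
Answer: $-493660$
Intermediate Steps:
$j{\left(Q,E \right)} = 20$
$m{\left(c \right)} = 20$
$R = 4488$ ($R = \left(5 + 63\right) \left(\left(32 + 14\right) + 20\right) = 68 \left(46 + 20\right) = 68 \cdot 66 = 4488$)
$- 110 R + m{\left(0 \right)} = \left(-110\right) 4488 + 20 = -493680 + 20 = -493660$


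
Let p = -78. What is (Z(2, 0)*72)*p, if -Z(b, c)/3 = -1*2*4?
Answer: -134784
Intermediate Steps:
Z(b, c) = 24 (Z(b, c) = -3*(-1*2)*4 = -(-6)*4 = -3*(-8) = 24)
(Z(2, 0)*72)*p = (24*72)*(-78) = 1728*(-78) = -134784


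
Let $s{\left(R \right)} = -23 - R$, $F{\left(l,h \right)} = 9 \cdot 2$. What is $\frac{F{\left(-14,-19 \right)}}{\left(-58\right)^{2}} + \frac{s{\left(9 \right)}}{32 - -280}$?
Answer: $- \frac{6377}{65598} \approx -0.097213$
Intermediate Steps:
$F{\left(l,h \right)} = 18$
$\frac{F{\left(-14,-19 \right)}}{\left(-58\right)^{2}} + \frac{s{\left(9 \right)}}{32 - -280} = \frac{18}{\left(-58\right)^{2}} + \frac{-23 - 9}{32 - -280} = \frac{18}{3364} + \frac{-23 - 9}{32 + 280} = 18 \cdot \frac{1}{3364} - \frac{32}{312} = \frac{9}{1682} - \frac{4}{39} = - \frac{6377}{65598}$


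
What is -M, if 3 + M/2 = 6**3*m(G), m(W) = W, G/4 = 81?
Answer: -139962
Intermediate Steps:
G = 324 (G = 4*81 = 324)
M = 139962 (M = -6 + 2*(6**3*324) = -6 + 2*(216*324) = -6 + 2*69984 = -6 + 139968 = 139962)
-M = -1*139962 = -139962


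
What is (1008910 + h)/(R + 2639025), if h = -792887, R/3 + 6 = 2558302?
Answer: 216023/10313913 ≈ 0.020945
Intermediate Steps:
R = 7674888 (R = -18 + 3*2558302 = -18 + 7674906 = 7674888)
(1008910 + h)/(R + 2639025) = (1008910 - 792887)/(7674888 + 2639025) = 216023/10313913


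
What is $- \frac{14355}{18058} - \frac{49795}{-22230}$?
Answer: $\frac{29004323}{20071467} \approx 1.4451$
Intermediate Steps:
$- \frac{14355}{18058} - \frac{49795}{-22230} = \left(-14355\right) \frac{1}{18058} - - \frac{9959}{4446} = - \frac{14355}{18058} + \frac{9959}{4446} = \frac{29004323}{20071467}$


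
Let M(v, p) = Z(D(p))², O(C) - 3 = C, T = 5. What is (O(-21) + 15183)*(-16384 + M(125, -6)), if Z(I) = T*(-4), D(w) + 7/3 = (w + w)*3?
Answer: -242397360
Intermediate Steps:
D(w) = -7/3 + 6*w (D(w) = -7/3 + (w + w)*3 = -7/3 + (2*w)*3 = -7/3 + 6*w)
O(C) = 3 + C
Z(I) = -20 (Z(I) = 5*(-4) = -20)
M(v, p) = 400 (M(v, p) = (-20)² = 400)
(O(-21) + 15183)*(-16384 + M(125, -6)) = ((3 - 21) + 15183)*(-16384 + 400) = (-18 + 15183)*(-15984) = 15165*(-15984) = -242397360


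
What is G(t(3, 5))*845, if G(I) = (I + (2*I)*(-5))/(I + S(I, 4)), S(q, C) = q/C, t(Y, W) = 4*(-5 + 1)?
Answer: -6084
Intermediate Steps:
t(Y, W) = -16 (t(Y, W) = 4*(-4) = -16)
G(I) = -36/5 (G(I) = (I + (2*I)*(-5))/(I + I/4) = (I - 10*I)/(I + I*(1/4)) = (-9*I)/(I + I/4) = (-9*I)/((5*I/4)) = (-9*I)*(4/(5*I)) = -36/5)
G(t(3, 5))*845 = -36/5*845 = -6084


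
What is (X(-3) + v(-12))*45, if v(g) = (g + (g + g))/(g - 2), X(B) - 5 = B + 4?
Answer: 2700/7 ≈ 385.71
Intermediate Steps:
X(B) = 9 + B (X(B) = 5 + (B + 4) = 5 + (4 + B) = 9 + B)
v(g) = 3*g/(-2 + g) (v(g) = (g + 2*g)/(-2 + g) = (3*g)/(-2 + g) = 3*g/(-2 + g))
(X(-3) + v(-12))*45 = ((9 - 3) + 3*(-12)/(-2 - 12))*45 = (6 + 3*(-12)/(-14))*45 = (6 + 3*(-12)*(-1/14))*45 = (6 + 18/7)*45 = (60/7)*45 = 2700/7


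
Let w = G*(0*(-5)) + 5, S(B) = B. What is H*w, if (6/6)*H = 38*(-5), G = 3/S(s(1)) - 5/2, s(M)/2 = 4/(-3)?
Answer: -950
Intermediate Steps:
s(M) = -8/3 (s(M) = 2*(4/(-3)) = 2*(4*(-⅓)) = 2*(-4/3) = -8/3)
G = -29/8 (G = 3/(-8/3) - 5/2 = 3*(-3/8) - 5*½ = -9/8 - 5/2 = -29/8 ≈ -3.6250)
H = -190 (H = 38*(-5) = -190)
w = 5 (w = -0*(-5) + 5 = -29/8*0 + 5 = 0 + 5 = 5)
H*w = -190*5 = -950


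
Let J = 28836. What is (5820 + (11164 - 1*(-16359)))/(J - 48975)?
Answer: -33343/20139 ≈ -1.6556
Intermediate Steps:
(5820 + (11164 - 1*(-16359)))/(J - 48975) = (5820 + (11164 - 1*(-16359)))/(28836 - 48975) = (5820 + (11164 + 16359))/(-20139) = (5820 + 27523)*(-1/20139) = 33343*(-1/20139) = -33343/20139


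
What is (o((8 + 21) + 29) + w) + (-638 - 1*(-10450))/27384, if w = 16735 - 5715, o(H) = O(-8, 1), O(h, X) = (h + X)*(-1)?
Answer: 75493295/6846 ≈ 11027.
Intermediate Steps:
O(h, X) = -X - h (O(h, X) = (X + h)*(-1) = -X - h)
o(H) = 7 (o(H) = -1*1 - 1*(-8) = -1 + 8 = 7)
w = 11020
(o((8 + 21) + 29) + w) + (-638 - 1*(-10450))/27384 = (7 + 11020) + (-638 - 1*(-10450))/27384 = 11027 + (-638 + 10450)*(1/27384) = 11027 + 9812*(1/27384) = 11027 + 2453/6846 = 75493295/6846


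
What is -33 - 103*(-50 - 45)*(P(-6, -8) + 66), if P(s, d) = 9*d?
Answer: -58743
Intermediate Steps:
-33 - 103*(-50 - 45)*(P(-6, -8) + 66) = -33 - 103*(-50 - 45)*(9*(-8) + 66) = -33 - (-9785)*(-72 + 66) = -33 - (-9785)*(-6) = -33 - 103*570 = -33 - 58710 = -58743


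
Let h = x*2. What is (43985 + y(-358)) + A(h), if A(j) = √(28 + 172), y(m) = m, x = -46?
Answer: 43627 + 10*√2 ≈ 43641.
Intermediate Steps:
h = -92 (h = -46*2 = -92)
A(j) = 10*√2 (A(j) = √200 = 10*√2)
(43985 + y(-358)) + A(h) = (43985 - 358) + 10*√2 = 43627 + 10*√2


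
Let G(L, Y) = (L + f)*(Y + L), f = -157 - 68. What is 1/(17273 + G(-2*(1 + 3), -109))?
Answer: 1/44534 ≈ 2.2455e-5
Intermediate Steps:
f = -225
G(L, Y) = (-225 + L)*(L + Y) (G(L, Y) = (L - 225)*(Y + L) = (-225 + L)*(L + Y))
1/(17273 + G(-2*(1 + 3), -109)) = 1/(17273 + ((-2*(1 + 3))² - (-450)*(1 + 3) - 225*(-109) - 2*(1 + 3)*(-109))) = 1/(17273 + ((-2*4)² - (-450)*4 + 24525 - 2*4*(-109))) = 1/(17273 + ((-8)² - 225*(-8) + 24525 - 8*(-109))) = 1/(17273 + (64 + 1800 + 24525 + 872)) = 1/(17273 + 27261) = 1/44534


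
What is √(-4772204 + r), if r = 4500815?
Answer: I*√271389 ≈ 520.95*I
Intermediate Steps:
√(-4772204 + r) = √(-4772204 + 4500815) = √(-271389) = I*√271389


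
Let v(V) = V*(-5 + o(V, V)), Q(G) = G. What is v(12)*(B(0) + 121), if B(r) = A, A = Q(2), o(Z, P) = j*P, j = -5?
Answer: -95940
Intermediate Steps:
o(Z, P) = -5*P
A = 2
v(V) = V*(-5 - 5*V)
B(r) = 2
v(12)*(B(0) + 121) = (5*12*(-1 - 1*12))*(2 + 121) = (5*12*(-1 - 12))*123 = (5*12*(-13))*123 = -780*123 = -95940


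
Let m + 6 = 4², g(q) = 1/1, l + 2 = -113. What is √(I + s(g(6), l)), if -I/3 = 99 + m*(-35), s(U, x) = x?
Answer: √638 ≈ 25.259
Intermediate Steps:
l = -115 (l = -2 - 113 = -115)
g(q) = 1
m = 10 (m = -6 + 4² = -6 + 16 = 10)
I = 753 (I = -3*(99 + 10*(-35)) = -3*(99 - 350) = -3*(-251) = 753)
√(I + s(g(6), l)) = √(753 - 115) = √638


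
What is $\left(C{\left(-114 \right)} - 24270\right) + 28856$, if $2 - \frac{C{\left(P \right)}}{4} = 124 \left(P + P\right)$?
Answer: $117682$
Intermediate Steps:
$C{\left(P \right)} = 8 - 992 P$ ($C{\left(P \right)} = 8 - 4 \cdot 124 \left(P + P\right) = 8 - 4 \cdot 124 \cdot 2 P = 8 - 4 \cdot 248 P = 8 - 992 P$)
$\left(C{\left(-114 \right)} - 24270\right) + 28856 = \left(\left(8 - -113088\right) - 24270\right) + 28856 = \left(\left(8 + 113088\right) - 24270\right) + 28856 = \left(113096 - 24270\right) + 28856 = 88826 + 28856 = 117682$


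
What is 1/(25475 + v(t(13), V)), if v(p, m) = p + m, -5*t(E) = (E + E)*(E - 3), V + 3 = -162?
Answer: 1/25258 ≈ 3.9591e-5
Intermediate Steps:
V = -165 (V = -3 - 162 = -165)
t(E) = -2*E*(-3 + E)/5 (t(E) = -(E + E)*(E - 3)/5 = -2*E*(-3 + E)/5)
v(p, m) = m + p
1/(25475 + v(t(13), V)) = 1/(25475 + (-165 + (⅖)*13*(3 - 1*13))) = 1/(25475 + (-165 + (⅖)*13*(3 - 13))) = 1/(25475 + (-165 + (⅖)*13*(-10))) = 1/(25475 + (-165 - 52)) = 1/(25475 - 217) = 1/25258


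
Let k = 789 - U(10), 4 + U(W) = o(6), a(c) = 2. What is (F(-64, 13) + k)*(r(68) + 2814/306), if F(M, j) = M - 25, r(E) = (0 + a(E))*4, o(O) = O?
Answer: 612146/51 ≈ 12003.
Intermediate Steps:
U(W) = 2 (U(W) = -4 + 6 = 2)
k = 787 (k = 789 - 1*2 = 789 - 2 = 787)
r(E) = 8 (r(E) = (0 + 2)*4 = 2*4 = 8)
F(M, j) = -25 + M
(F(-64, 13) + k)*(r(68) + 2814/306) = ((-25 - 64) + 787)*(8 + 2814/306) = (-89 + 787)*(8 + 2814*(1/306)) = 698*(8 + 469/51) = 698*(877/51) = 612146/51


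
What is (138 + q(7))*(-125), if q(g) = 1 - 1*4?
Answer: -16875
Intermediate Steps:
q(g) = -3 (q(g) = 1 - 4 = -3)
(138 + q(7))*(-125) = (138 - 3)*(-125) = 135*(-125) = -16875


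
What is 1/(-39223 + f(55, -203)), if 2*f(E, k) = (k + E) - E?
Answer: -2/78649 ≈ -2.5429e-5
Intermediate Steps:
f(E, k) = k/2 (f(E, k) = ((k + E) - E)/2 = ((E + k) - E)/2 = k/2)
1/(-39223 + f(55, -203)) = 1/(-39223 + (½)*(-203)) = 1/(-39223 - 203/2) = 1/(-78649/2) = -2/78649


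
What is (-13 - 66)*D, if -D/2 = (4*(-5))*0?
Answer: 0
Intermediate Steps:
D = 0 (D = -2*4*(-5)*0 = -(-40)*0 = -2*0 = 0)
(-13 - 66)*D = (-13 - 66)*0 = -79*0 = 0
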